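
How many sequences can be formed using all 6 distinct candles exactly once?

The number of ways to arrange 6 distinct objects is 6!.

Final answer: 6! = 720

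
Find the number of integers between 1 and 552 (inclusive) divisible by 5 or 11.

Multiples of 5: 110. Multiples of 11: 50. Of both (lcm=55): 10.
By inclusion-exclusion: 110 + 50 - 10.

Final answer: 150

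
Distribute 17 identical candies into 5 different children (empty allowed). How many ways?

Stars and bars: C(n+k-1, k-1) = C(21,4).

Final answer: C(21,4) = 5985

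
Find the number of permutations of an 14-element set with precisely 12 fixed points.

Choose which 12 elements are fixed: C(14,12) = 91.
Derange the remaining 2 using D(j) = (j-1)(D(j-1) + D(j-2)), D(0)=1, D(1)=0: D(2)=1.
Total: 91 x 1.

Final answer: C(14,12) D(2) = 91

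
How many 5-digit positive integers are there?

First digit: 9 choices (1-9). Each of the remaining 4 digits: 10 choices.
Total: 9 x 10^4.

Final answer: 90000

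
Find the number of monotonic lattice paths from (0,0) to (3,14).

Each path has 3 right steps and 14 up steps in some order (17 steps total).
Choose which 14 of the 17 steps are up: C(17,14).

Final answer: C(17,14) = 680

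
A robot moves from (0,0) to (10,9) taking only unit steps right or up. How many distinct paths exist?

Each path has 10 right steps and 9 up steps in some order (19 steps total).
Choose which 9 of the 19 steps are up: C(19,9).

Final answer: C(19,9) = 92378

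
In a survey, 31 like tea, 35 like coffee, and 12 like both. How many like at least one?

|A union B| = |A| + |B| - |A intersect B| = 31 + 35 - 12.

Final answer: 54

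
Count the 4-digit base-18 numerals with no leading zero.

These are the integers in [18^3, 18^4), so the count is 18^4 - 18^3 = 17 x 18^3.

Final answer: 99144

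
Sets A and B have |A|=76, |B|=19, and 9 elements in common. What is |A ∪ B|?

|A union B| = |A| + |B| - |A intersect B| = 76 + 19 - 9.

Final answer: 86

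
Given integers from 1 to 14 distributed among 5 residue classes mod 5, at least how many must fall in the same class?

By pigeonhole with 14 objects and 5 categories: ceiling(14/5).

Final answer: 3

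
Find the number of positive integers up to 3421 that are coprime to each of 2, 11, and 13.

|div by 2|=1710, |div by 11|=311, |div by 13|=263.
|div by 2&11|=155, |div by 2&13|=131, |div by 11&13|=23, |div by all|=11.
By inclusion-exclusion, divisible by at least one: 1710+311+263-155-131-23+11 = 1986.
Not divisible by any: 3421 - 1986.

Final answer: 1435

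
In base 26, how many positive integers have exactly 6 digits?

These are the integers in [26^5, 26^6), so the count is 26^6 - 26^5 = 25 x 26^5.

Final answer: 297034400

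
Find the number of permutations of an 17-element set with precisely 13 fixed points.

Choose which 13 elements are fixed: C(17,13) = 2380.
Derange the remaining 4 using D(j) = (j-1)(D(j-1) + D(j-2)), D(0)=1, D(1)=0: D(2)=1, D(3)=2, D(4)=9.
Total: 2380 x 9.

Final answer: C(17,13) D(4) = 21420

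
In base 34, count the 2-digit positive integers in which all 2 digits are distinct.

The leading digit has 33 choices (anything but zero); the next has 33 (anything but the first), then 32, and so on, one fewer each time.
Total: 33 x 33.

Final answer: 1089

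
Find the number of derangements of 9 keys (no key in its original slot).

D(n) = (n-1)(D(n-1) + D(n-2)), D(0)=1, D(1)=0.
D(2) = 1 x (0 + 1) = 1
D(3) = 2 x (1 + 0) = 2
D(4) = 3 x (2 + 1) = 9
D(5) = 4 x (9 + 2) = 44
D(6) = 5 x (44 + 9) = 265
D(7) = 6 x (265 + 44) = 1854
D(8) = 7 x (1854 + 265) = 14833
D(9) = 8 x (D(8) + D(7)) = 8 x (14833 + 1854)

Final answer: D(9) = 133496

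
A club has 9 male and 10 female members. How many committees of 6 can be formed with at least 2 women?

Sum over valid woman counts:
C(10,2)C(9,4) = 5670
C(10,3)C(9,3) = 10080
C(10,4)C(9,2) = 7560
C(10,5)C(9,1) = 2268
C(10,6)C(9,0) = 210
Total: 5670 + 10080 + 7560 + 2268 + 210.

Final answer: 25788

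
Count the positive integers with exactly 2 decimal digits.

These are the integers in [10^1, 10^2), so the count is 10^2 - 10^1 = 9 x 10^1.

Final answer: 90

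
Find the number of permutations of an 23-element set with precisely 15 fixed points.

Choose which 15 elements are fixed: C(23,15) = 490314.
Derange the remaining 8 using D(j) = (j-1)(D(j-1) + D(j-2)), D(0)=1, D(1)=0: D(2)=1, D(3)=2, D(4)=9, D(5)=44, D(6)=265, D(7)=1854, D(8)=14833.
Total: 490314 x 14833.

Final answer: C(23,15) D(8) = 7272827562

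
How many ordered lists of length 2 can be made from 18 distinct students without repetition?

P(18,2) = 18!/(18-2)! = 18!/16!.

Final answer: P(18,2) = 306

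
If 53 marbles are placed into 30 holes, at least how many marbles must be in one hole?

By the pigeonhole principle: ceiling(53/30).

Final answer: 2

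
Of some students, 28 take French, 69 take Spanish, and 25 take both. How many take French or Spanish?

|A union B| = |A| + |B| - |A intersect B| = 28 + 69 - 25.

Final answer: 72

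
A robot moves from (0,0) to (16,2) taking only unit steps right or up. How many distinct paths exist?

Each path has 16 right steps and 2 up steps in some order (18 steps total).
Choose which 2 of the 18 steps are up: C(18,2).

Final answer: C(18,2) = 153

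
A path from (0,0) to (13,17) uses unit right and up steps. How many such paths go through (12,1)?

Paths (0,0)->(12,1): C(13,1) = 13.
Paths (12,1)->(13,17): C(17,16) = 17.
By multiplication principle: 13 x 17.

Final answer: 221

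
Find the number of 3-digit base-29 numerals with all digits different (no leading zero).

The leading digit has 28 choices (anything but zero); the next has 28 (anything but the first), then 27, and so on, one fewer each time.
Total: 28 x 28 x 27.

Final answer: 21168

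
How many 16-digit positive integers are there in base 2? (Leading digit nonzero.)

In base 2, the leading digit has 1 choices (1..1); each of the remaining 15 digits has 2 choices.
Total: 1 x 2^15.

Final answer: 32768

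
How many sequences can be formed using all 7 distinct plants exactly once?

The number of ways to arrange 7 distinct objects is 7!.

Final answer: 7! = 5040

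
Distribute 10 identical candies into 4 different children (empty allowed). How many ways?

Stars and bars: C(n+k-1, k-1) = C(13,3).

Final answer: C(13,3) = 286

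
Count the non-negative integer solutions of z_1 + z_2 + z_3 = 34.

Stars and bars with 34 stars and 2 bars:
C(34+3-1, 3-1) = C(36,2).

Final answer: C(36,2) = 630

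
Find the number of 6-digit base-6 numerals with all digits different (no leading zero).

First digit: 5 (nonzero). Second: 5 (not first). Third: 4, etc.
Total: 5 x 5 x 4 x 3 x 2 x 1.

Final answer: 600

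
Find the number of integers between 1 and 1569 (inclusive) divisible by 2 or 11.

Multiples of 2: 784. Multiples of 11: 142. Of both (lcm=22): 71.
By inclusion-exclusion: 784 + 142 - 71.

Final answer: 855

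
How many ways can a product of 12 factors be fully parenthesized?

The structures are counted by the Catalan number C_n. Here n = 12 - 1 = 11.
C_n = C(2n,n) - C(2n,n+1), so C_{11} = C(22,11) - C(22,12) = 705432 - 646646.

Final answer: C_{11} = 58786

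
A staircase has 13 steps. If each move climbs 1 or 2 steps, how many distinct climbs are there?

Let f(n) be the number of climbs. Removing the last move (1 or 2 steps) gives f(n) = f(n-1) + f(n-2); base cases f(1)=1, f(2)=2.
Computing successive values: f(1)=1, f(2)=2, f(3)=3, f(4)=5, f(5)=8, f(6)=13, f(7)=21, f(8)=34, f(9)=55, f(10)=89, f(11)=144, f(12)=233, f(13)=377.

Final answer: 377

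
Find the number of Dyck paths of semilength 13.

Total monotonic paths to (13,13): C(26,13) = 10400600.
By the reflection principle, paths that go above the diagonal number C(26,14) = 9657700.
Valid Dyck paths: 10400600 - 9657700.
(These counts are the Catalan numbers.)

Final answer: C_{13} = 742900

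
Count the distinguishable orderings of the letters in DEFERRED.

Letters (D:2, E:3, F:1, R:2). Total letters: 8.
Permutations = 8!/(3! x 2! x 2!).

Final answer: 1680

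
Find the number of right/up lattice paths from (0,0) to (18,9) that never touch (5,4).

Total paths to (18,9): C(27,9) = 4686825.
Paths through (5,4): C(9,4) x C(18,5) = 1079568.
Avoiding (5,4): 4686825 - 1079568.

Final answer: 3607257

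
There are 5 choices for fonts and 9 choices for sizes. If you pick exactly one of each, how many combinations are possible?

By the multiplication principle: 5 x 9.

Final answer: 45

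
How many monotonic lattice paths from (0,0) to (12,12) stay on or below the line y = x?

Total monotonic paths to (12,12): C(24,12) = 2704156.
Reflecting each bad path at its first crossing gives a bijection with paths to (11,13): C(24,13) = 2496144.
Valid Dyck paths: 2704156 - 2496144.
(These counts are the Catalan numbers.)

Final answer: C_{12} = 208012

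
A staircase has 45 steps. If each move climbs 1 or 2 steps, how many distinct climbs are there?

Condition on the final move: it is a 1-step (f(n-1) ways to get there) or a 2-step (f(n-2) ways), so f(n) = f(n-1) + f(n-2), with f(1)=1, f(2)=2.
Iterating the recurrence: f(1)=1, f(2)=2, f(3)=3, f(4)=5, f(5)=8, f(6)=13, f(7)=21, f(8)=34, f(9)=55, f(10)=89, f(11)=144, f(12)=233, f(13)=377, f(14)=610, f(15)=987, f(16)=1597, f(17)=2584, f(18)=4181, f(19)=6765, f(20)=10946, f(21)=17711, f(22)=28657, f(23)=46368, f(24)=75025, f(25)=121393, f(26)=196418, f(27)=317811, f(28)=514229, f(29)=832040, f(30)=1346269, f(31)=2178309, f(32)=3524578, f(33)=5702887, f(34)=9227465, f(35)=14930352, f(36)=24157817, f(37)=39088169, f(38)=63245986, f(39)=102334155, f(40)=165580141, f(41)=267914296, f(42)=433494437, f(43)=701408733, f(44)=1134903170, f(45)=1836311903.

Final answer: 1836311903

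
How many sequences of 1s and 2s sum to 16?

Let f(n) be the number of climbs. Removing the last move (1 or 2 steps) gives f(n) = f(n-1) + f(n-2); base cases f(1)=1, f(2)=2.
Computing successive values: f(1)=1, f(2)=2, f(3)=3, f(4)=5, f(5)=8, f(6)=13, f(7)=21, f(8)=34, f(9)=55, f(10)=89, f(11)=144, f(12)=233, f(13)=377, f(14)=610, f(15)=987, f(16)=1597.

Final answer: 1597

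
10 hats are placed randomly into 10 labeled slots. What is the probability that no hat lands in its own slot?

D(n) = (n-1)(D(n-1) + D(n-2)), D(0)=1, D(1)=0.
Building up: D(2)=1, D(3)=2, D(4)=9, D(5)=44, D(6)=265, D(7)=1854, D(8)=14833, D(9)=133496, D(10)=1334961.
Total arrangements: 10! = 3628800.
Probability = D(10)/10! = 16481/44800.

Final answer: D(10)/10! = 1334961/3628800 = 0.367879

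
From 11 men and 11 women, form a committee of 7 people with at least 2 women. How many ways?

Sum over valid woman counts:
C(11,2)C(11,5) = 25410
C(11,3)C(11,4) = 54450
C(11,4)C(11,3) = 54450
C(11,5)C(11,2) = 25410
C(11,6)C(11,1) = 5082
C(11,7)C(11,0) = 330
Total: 25410 + 54450 + 54450 + 25410 + 5082 + 330.

Final answer: 165132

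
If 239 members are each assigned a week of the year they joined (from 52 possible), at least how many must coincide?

There are 52 possible values for week of the year they joined. With 239 members and 52 categories, by pigeonhole: ceiling(239/52).

Final answer: 5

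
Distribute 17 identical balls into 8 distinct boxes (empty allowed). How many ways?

Stars and bars: C(n+k-1, k-1) = C(24,7).

Final answer: C(24,7) = 346104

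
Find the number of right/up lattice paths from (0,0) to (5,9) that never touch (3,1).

Total paths to (5,9): C(14,9) = 2002.
Paths through (3,1): C(4,1) x C(10,8) = 180.
Avoiding (3,1): 2002 - 180.

Final answer: 1822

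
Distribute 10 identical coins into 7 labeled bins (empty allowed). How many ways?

Stars and bars: C(n+k-1, k-1) = C(16,6).

Final answer: C(16,6) = 8008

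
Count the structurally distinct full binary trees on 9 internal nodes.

The structures are counted by the Catalan number C_n. Here n = 9.
C_n = C(2n,n)/(n+1), so C_{9} = C(18,9)/10 = 48620/10.

Final answer: C_{9} = 4862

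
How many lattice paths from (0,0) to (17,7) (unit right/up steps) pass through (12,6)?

Paths (0,0)->(12,6): C(18,6) = 18564.
Paths (12,6)->(17,7): C(6,1) = 6.
By multiplication principle: 18564 x 6.

Final answer: 111384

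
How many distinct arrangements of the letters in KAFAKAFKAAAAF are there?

Letters (A:7, F:3, K:3). Total letters: 13.
Permutations = 13!/(7! x 3! x 3!).

Final answer: 34320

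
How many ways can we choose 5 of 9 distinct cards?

C(9,5) = 9!/(5! x 4!).

Final answer: \binom{9}{5} = 126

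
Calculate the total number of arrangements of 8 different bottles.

The number of ways to arrange 8 distinct objects is 8!.

Final answer: 8! = 40320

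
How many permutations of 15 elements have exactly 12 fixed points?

Choose which 12 elements are fixed: C(15,12) = 455.
Derange the remaining 3 using D(j) = (j-1)(D(j-1) + D(j-2)), D(0)=1, D(1)=0: D(2)=1, D(3)=2.
Total: 455 x 2.

Final answer: C(15,12) D(3) = 910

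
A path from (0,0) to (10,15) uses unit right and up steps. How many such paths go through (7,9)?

Paths (0,0)->(7,9): C(16,9) = 11440.
Paths (7,9)->(10,15): C(9,6) = 84.
By multiplication principle: 11440 x 84.

Final answer: 960960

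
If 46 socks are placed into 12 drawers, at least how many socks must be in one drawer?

By the pigeonhole principle: ceiling(46/12).

Final answer: 4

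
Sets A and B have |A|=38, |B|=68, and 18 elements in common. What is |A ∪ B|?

|A union B| = |A| + |B| - |A intersect B| = 38 + 68 - 18.

Final answer: 88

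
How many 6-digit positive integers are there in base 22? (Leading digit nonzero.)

Leading digit: 21 options (nonzero). Other 5 digit(s): 22 options each.
Total: 21 x 22^5.

Final answer: 108226272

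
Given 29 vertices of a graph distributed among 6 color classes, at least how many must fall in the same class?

By pigeonhole with 29 objects and 6 categories: ceiling(29/6).

Final answer: 5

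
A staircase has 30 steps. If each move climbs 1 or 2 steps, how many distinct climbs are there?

Let f(n) count the ways. The last step is size 1 or 2, so f(n) = f(n-1) + f(n-2) with f(1)=1, f(2)=2.
Computing successive values: f(1)=1, f(2)=2, f(3)=3, f(4)=5, f(5)=8, f(6)=13, f(7)=21, f(8)=34, f(9)=55, f(10)=89, f(11)=144, f(12)=233, f(13)=377, f(14)=610, f(15)=987, f(16)=1597, f(17)=2584, f(18)=4181, f(19)=6765, f(20)=10946, f(21)=17711, f(22)=28657, f(23)=46368, f(24)=75025, f(25)=121393, f(26)=196418, f(27)=317811, f(28)=514229, f(29)=832040, f(30)=1346269.

Final answer: 1346269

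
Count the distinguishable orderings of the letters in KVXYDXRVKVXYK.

Letters (D:1, K:3, R:1, V:3, X:3, Y:2). Total letters: 13.
Permutations = 13!/(3! x 3! x 3! x 2!).

Final answer: 14414400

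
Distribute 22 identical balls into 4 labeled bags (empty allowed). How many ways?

Stars and bars: C(n+k-1, k-1) = C(25,3).

Final answer: C(25,3) = 2300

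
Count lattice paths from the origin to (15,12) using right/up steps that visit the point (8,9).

Paths (0,0)->(8,9): C(17,9) = 24310.
Paths (8,9)->(15,12): C(10,3) = 120.
By multiplication principle: 24310 x 120.

Final answer: 2917200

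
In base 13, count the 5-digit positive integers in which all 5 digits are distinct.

First digit: 12 (nonzero). Second: 12 (not first). Third: 11, etc.
Total: 12 x 12 x 11 x 10 x 9.

Final answer: 142560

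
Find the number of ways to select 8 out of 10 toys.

C(10,8) = 10!/(8! x 2!).

Final answer: \binom{10}{8} = 45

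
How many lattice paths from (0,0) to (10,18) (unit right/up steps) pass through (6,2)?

Paths (0,0)->(6,2): C(8,2) = 28.
Paths (6,2)->(10,18): C(20,16) = 4845.
By multiplication principle: 28 x 4845.

Final answer: 135660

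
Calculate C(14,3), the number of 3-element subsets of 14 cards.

C(14,3) = 14!/(3! x 11!).

Final answer: \binom{14}{3} = 364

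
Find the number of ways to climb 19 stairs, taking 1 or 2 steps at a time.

Let f(n) be the number of climbs. Removing the last move (1 or 2 steps) gives f(n) = f(n-1) + f(n-2); base cases f(1)=1, f(2)=2.
Computing successive values: f(1)=1, f(2)=2, f(3)=3, f(4)=5, f(5)=8, f(6)=13, f(7)=21, f(8)=34, f(9)=55, f(10)=89, f(11)=144, f(12)=233, f(13)=377, f(14)=610, f(15)=987, f(16)=1597, f(17)=2584, f(18)=4181, f(19)=6765.

Final answer: 6765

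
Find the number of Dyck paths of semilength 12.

Total monotonic paths to (12,12): C(24,12) = 2704156.
A path is bad iff it touches y = x + 1; reflecting its initial segment maps bad paths bijectively onto all paths to (11,13), of which there are C(24,13) = 2496144.
Valid Dyck paths: 2704156 - 2496144.
(These counts are the Catalan numbers.)

Final answer: C_{12} = 208012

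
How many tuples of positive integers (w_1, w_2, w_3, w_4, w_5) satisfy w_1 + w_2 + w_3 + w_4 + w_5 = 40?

Substitute w'_i = w_i - 1 (so w'_i >= 0). Then sum w'_i = 40 - 5 = 35.
Stars and bars: C(35+5-1, 5-1) = C(39,4).

Final answer: C(39,4) = 82251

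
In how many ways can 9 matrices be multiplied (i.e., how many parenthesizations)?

This is a standard Catalan-number count: the answer is C_n. Here n = 9 - 1 = 8.
C_n = C(2n,n) - C(2n,n+1), so C_{8} = C(16,8) - C(16,9) = 12870 - 11440.

Final answer: C_{8} = 1430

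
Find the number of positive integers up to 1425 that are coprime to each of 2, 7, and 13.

|div by 2|=712, |div by 7|=203, |div by 13|=109.
|div by 2&7|=101, |div by 2&13|=54, |div by 7&13|=15, |div by all|=7.
By inclusion-exclusion, divisible by at least one: 712+203+109-101-54-15+7 = 861.
Not divisible by any: 1425 - 861.

Final answer: 564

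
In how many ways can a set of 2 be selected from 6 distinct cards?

C(6,2) = 6!/(2! x (6-2)!).

Final answer: C(6,2) = 15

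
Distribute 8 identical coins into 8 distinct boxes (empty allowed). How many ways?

Stars and bars: C(n+k-1, k-1) = C(15,7).

Final answer: C(15,7) = 6435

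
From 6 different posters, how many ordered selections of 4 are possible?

P(6,4) = 6!/(6-4)! = 6!/2!.

Final answer: P(6,4) = 360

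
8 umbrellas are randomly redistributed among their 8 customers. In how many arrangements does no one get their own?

D(n) = (n-1)(D(n-1) + D(n-2)), D(0)=1, D(1)=0.
D(2) = 1 x (0 + 1) = 1
D(3) = 2 x (1 + 0) = 2
D(4) = 3 x (2 + 1) = 9
D(5) = 4 x (9 + 2) = 44
D(6) = 5 x (44 + 9) = 265
D(7) = 6 x (265 + 44) = 1854
D(8) = 7 x (D(7) + D(6)) = 7 x (1854 + 265)

Final answer: D(8) = 14833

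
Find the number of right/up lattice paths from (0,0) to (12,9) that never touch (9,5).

Total paths to (12,9): C(21,9) = 293930.
Paths through (9,5): C(14,5) x C(7,4) = 70070.
Avoiding (9,5): 293930 - 70070.

Final answer: 223860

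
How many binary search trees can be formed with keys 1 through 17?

This is a standard Catalan-number count: the answer is C_n. Here n = 17.
Using C_0 = 1 and C_(k+1) = C_k x 2(2k+1)/(k+2), build up term by term: C_1=1, C_2=2, C_3=5, C_4=14, C_5=42, C_6=132, C_7=429, C_8=1430, C_9=4862, C_10=16796, C_11=58786, C_12=208012, C_13=742900, C_14=2674440, C_15=9694845, C_16=35357670, C_17=129644790.

Final answer: C_{17} = 129644790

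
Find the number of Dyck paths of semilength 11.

Total monotonic paths to (11,11): C(22,11) = 705432.
By the reflection principle, paths that go above the diagonal number C(22,12) = 646646.
Valid Dyck paths: 705432 - 646646.
(Check: C(22,11) - C(22,12) = C(22,11)/12, the Catalan number C_{11}.)

Final answer: C_{11} = 58786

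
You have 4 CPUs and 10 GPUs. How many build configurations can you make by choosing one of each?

By the multiplication principle: 4 x 10.

Final answer: 40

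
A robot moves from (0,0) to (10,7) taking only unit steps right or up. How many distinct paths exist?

Each path has 10 right steps and 7 up steps in some order (17 steps total).
Choose which 7 of the 17 steps are up: C(17,7).

Final answer: C(17,7) = 19448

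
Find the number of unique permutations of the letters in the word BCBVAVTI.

Letters (A:1, B:2, C:1, I:1, T:1, V:2). Total letters: 8.
Permutations = 8!/(2! x 2!).

Final answer: 10080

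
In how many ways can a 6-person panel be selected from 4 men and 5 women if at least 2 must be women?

Sum over valid woman counts:
C(5,2)C(4,4) = 10
C(5,3)C(4,3) = 40
C(5,4)C(4,2) = 30
C(5,5)C(4,1) = 4
Total: 10 + 40 + 30 + 4.

Final answer: 84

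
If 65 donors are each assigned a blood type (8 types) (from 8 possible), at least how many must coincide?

There are 8 possible values for blood type (8 types). With 65 donors and 8 categories, by pigeonhole: ceiling(65/8).

Final answer: 9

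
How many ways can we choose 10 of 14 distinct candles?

C(14,10) = 14!/(10! x 4!).

Final answer: \binom{14}{10} = 1001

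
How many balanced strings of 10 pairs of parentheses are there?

This is counted by the nth Catalan number C_n. Here n = 10 (pairs).
C_n = C(2n,n)/(n+1), so C_{10} = C(20,10)/11 = 184756/11.

Final answer: C_{10} = 16796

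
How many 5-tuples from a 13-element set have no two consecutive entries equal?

Let g(n) count such strings. g(1) = 13, and each valid string of length n-1 extends in 12 ways (any symbol but the last), so g(n) = 12 g(n-1).
Total: g(5) = 13 x 12^4.

Final answer: 13 x 12^{4} = 269568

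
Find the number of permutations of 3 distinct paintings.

The number of ways to arrange 3 distinct objects is 3!.

Final answer: 3! = 6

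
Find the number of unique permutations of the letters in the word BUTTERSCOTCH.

Letters (B:1, C:2, E:1, H:1, O:1, R:1, S:1, T:3, U:1). Total letters: 12.
Permutations = 12!/(3! x 2!).

Final answer: 39916800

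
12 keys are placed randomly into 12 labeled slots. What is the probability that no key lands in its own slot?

D(n) = (n-1)(D(n-1) + D(n-2)), D(0)=1, D(1)=0.
Building up: D(2)=1, D(3)=2, D(4)=9, D(5)=44, D(6)=265, D(7)=1854, D(8)=14833, D(9)=133496, D(10)=1334961, D(11)=14684570, D(12)=176214841.
Total arrangements: 12! = 479001600.
Probability = D(12)/12! = 16019531/43545600.

Final answer: D(12)/12! = 176214841/479001600 = 0.367879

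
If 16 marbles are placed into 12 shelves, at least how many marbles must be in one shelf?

By the pigeonhole principle: ceiling(16/12).

Final answer: 2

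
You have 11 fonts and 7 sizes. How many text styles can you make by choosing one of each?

By the multiplication principle: 11 x 7.

Final answer: 77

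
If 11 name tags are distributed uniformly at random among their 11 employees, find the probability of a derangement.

D(n) = (n-1)(D(n-1) + D(n-2)), D(0)=1, D(1)=0.
Building up: D(2)=1, D(3)=2, D(4)=9, D(5)=44, D(6)=265, D(7)=1854, D(8)=14833, D(9)=133496, D(10)=1334961, D(11)=14684570.
Total arrangements: 11! = 39916800.
Probability = D(11)/11! = 1468457/3991680.

Final answer: D(11)/11! = 14684570/39916800 = 0.367879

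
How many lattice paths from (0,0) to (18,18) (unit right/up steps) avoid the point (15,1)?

Total paths to (18,18): C(36,18) = 9075135300.
Paths through (15,1): C(16,1) x C(20,17) = 18240.
Avoiding (15,1): 9075135300 - 18240.

Final answer: 9075117060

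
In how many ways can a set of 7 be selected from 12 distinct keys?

C(12,7) = 12!/(7! x (12-7)!).

Final answer: C(12,7) = 792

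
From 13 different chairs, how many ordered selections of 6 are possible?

P(13,6) = 13!/(13-6)! = 13!/7!.

Final answer: P(13,6) = 1235520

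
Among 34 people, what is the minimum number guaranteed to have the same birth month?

There are 12 possible values for birth month. With 34 people and 12 categories, by pigeonhole: ceiling(34/12).

Final answer: 3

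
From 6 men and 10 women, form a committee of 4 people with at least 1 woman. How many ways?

Sum over valid woman counts:
C(10,1)C(6,3) = 200
C(10,2)C(6,2) = 675
C(10,3)C(6,1) = 720
C(10,4)C(6,0) = 210
Total: 200 + 675 + 720 + 210.

Final answer: 1805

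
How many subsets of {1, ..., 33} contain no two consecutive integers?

Condition on whether n belongs to the subset: if not, any valid subset of {1, ..., n-1} works (a(n-1)); if so, n-1 is excluded and the rest is a valid subset of {1, ..., n-2} (a(n-2)). Hence a(n) = a(n-1) + a(n-2), a(1)=2, a(2)=3.
Computing successive values: a(1)=2, a(2)=3, a(3)=5, a(4)=8, a(5)=13, a(6)=21, a(7)=34, a(8)=55, a(9)=89, a(10)=144, a(11)=233, a(12)=377, a(13)=610, a(14)=987, a(15)=1597, a(16)=2584, a(17)=4181, a(18)=6765, a(19)=10946, a(20)=17711, a(21)=28657, a(22)=46368, a(23)=75025, a(24)=121393, a(25)=196418, a(26)=317811, a(27)=514229, a(28)=832040, a(29)=1346269, a(30)=2178309, a(31)=3524578, a(32)=5702887, a(33)=9227465.

Final answer: 9227465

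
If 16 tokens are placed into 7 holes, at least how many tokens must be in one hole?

By the pigeonhole principle: ceiling(16/7).

Final answer: 3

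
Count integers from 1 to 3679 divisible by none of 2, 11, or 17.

|div by 2|=1839, |div by 11|=334, |div by 17|=216.
|div by 2&11|=167, |div by 2&17|=108, |div by 11&17|=19, |div by all|=9.
By inclusion-exclusion, divisible by at least one: 1839+334+216-167-108-19+9 = 2104.
Not divisible by any: 3679 - 2104.

Final answer: 1575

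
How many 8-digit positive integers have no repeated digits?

First digit: 9 (not 0). Second: 9 (not first). Third: 8, etc.
Total: 9 x 9 x 8 x 7 x 6 x 5 x 4 x 3.

Final answer: 1632960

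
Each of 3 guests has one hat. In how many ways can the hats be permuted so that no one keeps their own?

D(n) = (n-1)(D(n-1) + D(n-2)), D(0)=1, D(1)=0.
D(2) = 1 x (0 + 1) = 1
D(3) = 2 x (D(2) + D(1)) = 2 x (1 + 0)

Final answer: D(3) = 2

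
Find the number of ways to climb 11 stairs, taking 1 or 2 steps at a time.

Let f(n) count the ways. The last step is size 1 or 2, so f(n) = f(n-1) + f(n-2) with f(1)=1, f(2)=2.
Iterating the recurrence: f(1)=1, f(2)=2, f(3)=3, f(4)=5, f(5)=8, f(6)=13, f(7)=21, f(8)=34, f(9)=55, f(10)=89, f(11)=144.

Final answer: 144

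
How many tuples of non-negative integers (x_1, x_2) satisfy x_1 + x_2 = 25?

Stars and bars with 25 stars and 1 bars:
C(25+2-1, 2-1) = C(26,1).

Final answer: C(26,1) = 26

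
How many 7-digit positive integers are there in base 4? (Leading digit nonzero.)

Leading digit: 3 options (nonzero). Other 6 digit(s): 4 options each.
Total: 3 x 4^6.

Final answer: 12288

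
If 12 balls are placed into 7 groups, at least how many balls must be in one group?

By the pigeonhole principle: ceiling(12/7).

Final answer: 2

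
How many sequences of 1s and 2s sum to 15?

Let f(n) count the ways. The last step is size 1 or 2, so f(n) = f(n-1) + f(n-2) with f(1)=1, f(2)=2.
Iterating the recurrence: f(1)=1, f(2)=2, f(3)=3, f(4)=5, f(5)=8, f(6)=13, f(7)=21, f(8)=34, f(9)=55, f(10)=89, f(11)=144, f(12)=233, f(13)=377, f(14)=610, f(15)=987.

Final answer: 987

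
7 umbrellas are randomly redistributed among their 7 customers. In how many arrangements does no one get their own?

D(n) = (n-1)(D(n-1) + D(n-2)), D(0)=1, D(1)=0.
D(2) = 1 x (0 + 1) = 1
D(3) = 2 x (1 + 0) = 2
D(4) = 3 x (2 + 1) = 9
D(5) = 4 x (9 + 2) = 44
D(6) = 5 x (44 + 9) = 265
D(7) = 6 x (D(6) + D(5)) = 6 x (265 + 44)

Final answer: D(7) = 1854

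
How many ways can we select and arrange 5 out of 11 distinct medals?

P(11,5) = 11!/(11-5)! = 11!/6!.

Final answer: P(11,5) = 55440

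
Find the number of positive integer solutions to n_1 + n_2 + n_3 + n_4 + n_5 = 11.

Substitute n'_i = n_i - 1 (so n'_i >= 0). Then sum n'_i = 11 - 5 = 6.
Stars and bars: C(6+5-1, 5-1) = C(10,4).

Final answer: C(10,4) = 210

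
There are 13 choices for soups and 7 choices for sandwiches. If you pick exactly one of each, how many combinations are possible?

By the multiplication principle: 13 x 7.

Final answer: 91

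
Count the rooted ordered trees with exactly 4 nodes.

The structures are counted by the Catalan number C_n. Here n = 4 - 1 = 3.
C_n = C(2n,n)/(n+1), so C_{3} = C(6,3)/4 = 20/4.

Final answer: C_{3} = 5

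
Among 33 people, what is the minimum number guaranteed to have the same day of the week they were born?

There are 7 possible values for day of the week they were born. With 33 people and 7 categories, by pigeonhole: ceiling(33/7).

Final answer: 5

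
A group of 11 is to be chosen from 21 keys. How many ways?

C(21,11) = 21!/(11! x 10!).

Final answer: \binom{21}{11} = 352716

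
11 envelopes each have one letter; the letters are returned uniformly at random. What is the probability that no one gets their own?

Derangements satisfy D(n) = (n-1)(D(n-1) + D(n-2)), starting from D(0)=1, D(1)=0.
Building up: D(2)=1, D(3)=2, D(4)=9, D(5)=44, D(6)=265, D(7)=1854, D(8)=14833, D(9)=133496, D(10)=1334961, D(11)=14684570.
Total arrangements: 11! = 39916800.
Probability = D(11)/11! = 1468457/3991680.

Final answer: D(11)/11! = 14684570/39916800 = 0.367879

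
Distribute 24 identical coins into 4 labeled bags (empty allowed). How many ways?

Stars and bars: C(n+k-1, k-1) = C(27,3).

Final answer: C(27,3) = 2925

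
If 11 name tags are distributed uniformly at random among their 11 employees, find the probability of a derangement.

Derangements satisfy D(n) = (n-1)(D(n-1) + D(n-2)), starting from D(0)=1, D(1)=0.
Building up: D(2)=1, D(3)=2, D(4)=9, D(5)=44, D(6)=265, D(7)=1854, D(8)=14833, D(9)=133496, D(10)=1334961, D(11)=14684570.
Total arrangements: 11! = 39916800.
Probability = D(11)/11! = 1468457/3991680.

Final answer: D(11)/11! = 14684570/39916800 = 0.367879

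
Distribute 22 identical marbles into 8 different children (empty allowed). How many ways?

Stars and bars: C(n+k-1, k-1) = C(29,7).

Final answer: C(29,7) = 1560780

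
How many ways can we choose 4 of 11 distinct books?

C(11,4) = 11!/(4! x 7!).

Final answer: \binom{11}{4} = 330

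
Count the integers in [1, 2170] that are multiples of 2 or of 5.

Multiples of 2: 1085. Multiples of 5: 434. Of both (lcm=10): 217.
By inclusion-exclusion: 1085 + 434 - 217.

Final answer: 1302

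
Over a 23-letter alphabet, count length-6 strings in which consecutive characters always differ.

First character: 23 choices. Each subsequent: 22 choices (must differ from the previous one).
Total: 23 x 22^5.

Final answer: 23 x 22^{5} = 118533536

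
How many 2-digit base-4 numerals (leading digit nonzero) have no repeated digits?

First digit: 3 (nonzero). Second: 3 (not first). Third: 2, etc.
Total: 3 x 3.

Final answer: 9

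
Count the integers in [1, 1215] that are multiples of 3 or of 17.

Multiples of 3: 405. Multiples of 17: 71. Of both (lcm=51): 23.
By inclusion-exclusion: 405 + 71 - 23.

Final answer: 453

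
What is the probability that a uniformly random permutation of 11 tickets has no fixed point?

Use the recurrence D(n) = (n-1)(D(n-1) + D(n-2)) with D(0)=1, D(1)=0.
Building up: D(2)=1, D(3)=2, D(4)=9, D(5)=44, D(6)=265, D(7)=1854, D(8)=14833, D(9)=133496, D(10)=1334961, D(11)=14684570.
Total arrangements: 11! = 39916800.
Probability = D(11)/11! = 1468457/3991680.

Final answer: D(11)/11! = 14684570/39916800 = 0.367879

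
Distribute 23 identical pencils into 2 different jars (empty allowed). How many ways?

Stars and bars: C(n+k-1, k-1) = C(24,1).

Final answer: C(24,1) = 24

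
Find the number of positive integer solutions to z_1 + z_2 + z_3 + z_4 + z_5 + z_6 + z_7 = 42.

Substitute z'_i = z_i - 1 (so z'_i >= 0). Then sum z'_i = 42 - 7 = 35.
Stars and bars: C(35+7-1, 7-1) = C(41,6).

Final answer: C(41,6) = 4496388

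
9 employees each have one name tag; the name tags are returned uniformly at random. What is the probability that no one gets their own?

D(n) = (n-1)(D(n-1) + D(n-2)), D(0)=1, D(1)=0.
Building up: D(2)=1, D(3)=2, D(4)=9, D(5)=44, D(6)=265, D(7)=1854, D(8)=14833, D(9)=133496.
Total arrangements: 9! = 362880.
Probability = D(9)/9! = 16687/45360.

Final answer: D(9)/9! = 133496/362880 = 0.367879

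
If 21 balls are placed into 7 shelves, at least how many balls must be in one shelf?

By the pigeonhole principle: ceiling(21/7).

Final answer: 3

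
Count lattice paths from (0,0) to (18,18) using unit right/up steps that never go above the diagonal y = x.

Total monotonic paths to (18,18): C(36,18) = 9075135300.
A path is bad iff it touches y = x + 1; reflecting its initial segment maps bad paths bijectively onto all paths to (17,19), of which there are C(36,19) = 8597496600.
Valid Dyck paths: 9075135300 - 8597496600.
(This is the Catalan number C_{18}.)

Final answer: C_{18} = 477638700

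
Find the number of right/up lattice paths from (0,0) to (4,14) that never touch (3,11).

Total paths to (4,14): C(18,14) = 3060.
Paths through (3,11): C(14,11) x C(4,3) = 1456.
Avoiding (3,11): 3060 - 1456.

Final answer: 1604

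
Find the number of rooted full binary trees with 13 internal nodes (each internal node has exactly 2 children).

The structures are counted by the Catalan number C_n. Here n = 13.
C_n = C(2n,n) - C(2n,n+1), so C_{13} = C(26,13) - C(26,14) = 10400600 - 9657700.

Final answer: C_{13} = 742900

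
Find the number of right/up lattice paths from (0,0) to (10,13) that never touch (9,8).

Total paths to (10,13): C(23,13) = 1144066.
Paths through (9,8): C(17,8) x C(6,5) = 145860.
Avoiding (9,8): 1144066 - 145860.

Final answer: 998206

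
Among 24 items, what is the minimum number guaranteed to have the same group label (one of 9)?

There are 9 possible values for group label (one of 9). With 24 items and 9 categories, by pigeonhole: ceiling(24/9).

Final answer: 3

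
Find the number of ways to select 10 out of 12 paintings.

C(12,10) = 12!/(10! x 2!).

Final answer: \binom{12}{10} = 66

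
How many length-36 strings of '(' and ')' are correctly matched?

The structures are counted by the Catalan number C_n. Here n = 18 (pairs).
Using C_0 = 1 and C_(k+1) = C_k x 2(2k+1)/(k+2), build up term by term: C_1=1, C_2=2, C_3=5, C_4=14, C_5=42, C_6=132, C_7=429, C_8=1430, C_9=4862, C_10=16796, C_11=58786, C_12=208012, C_13=742900, C_14=2674440, C_15=9694845, C_16=35357670, C_17=129644790, C_18=477638700.

Final answer: C_{18} = 477638700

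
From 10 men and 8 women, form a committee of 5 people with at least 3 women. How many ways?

Sum over valid woman counts:
C(8,3)C(10,2) = 2520
C(8,4)C(10,1) = 700
C(8,5)C(10,0) = 56
Total: 2520 + 700 + 56.

Final answer: 3276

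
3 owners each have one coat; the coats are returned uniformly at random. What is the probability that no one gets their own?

Use the recurrence D(n) = (n-1)(D(n-1) + D(n-2)) with D(0)=1, D(1)=0.
Building up: D(2)=1, D(3)=2.
Total arrangements: 3! = 6.
Probability = D(3)/3! = 1/3.

Final answer: D(3)/3! = 2/6 = 0.333333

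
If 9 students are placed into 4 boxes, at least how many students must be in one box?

By the pigeonhole principle: ceiling(9/4).

Final answer: 3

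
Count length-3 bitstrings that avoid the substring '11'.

Let a(n) count valid strings. If the last bit is 0 the prefix is any valid string of length n-1; if it is 1 the string must end in 01 with a valid prefix of length n-2. So a(n) = a(n-1) + a(n-2), a(1)=2, a(2)=3.
Iterating the recurrence: a(1)=2, a(2)=3, a(3)=5.

Final answer: 5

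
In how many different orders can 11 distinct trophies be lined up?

The number of ways to arrange 11 distinct objects is 11!.

Final answer: 11! = 39916800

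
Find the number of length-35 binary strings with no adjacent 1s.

A valid string ends in 0 (append to any length-(n-1) valid string) or in 01 (append to any length-(n-2) valid string), so a(n) = a(n-1) + a(n-2) with a(1)=2, a(2)=3.
Iterating the recurrence: a(1)=2, a(2)=3, a(3)=5, a(4)=8, a(5)=13, a(6)=21, a(7)=34, a(8)=55, a(9)=89, a(10)=144, a(11)=233, a(12)=377, a(13)=610, a(14)=987, a(15)=1597, a(16)=2584, a(17)=4181, a(18)=6765, a(19)=10946, a(20)=17711, a(21)=28657, a(22)=46368, a(23)=75025, a(24)=121393, a(25)=196418, a(26)=317811, a(27)=514229, a(28)=832040, a(29)=1346269, a(30)=2178309, a(31)=3524578, a(32)=5702887, a(33)=9227465, a(34)=14930352, a(35)=24157817.

Final answer: 24157817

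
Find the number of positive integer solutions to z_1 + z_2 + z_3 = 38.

Substitute z'_i = z_i - 1 (so z'_i >= 0). Then sum z'_i = 38 - 3 = 35.
Stars and bars: C(35+3-1, 3-1) = C(37,2).

Final answer: C(37,2) = 666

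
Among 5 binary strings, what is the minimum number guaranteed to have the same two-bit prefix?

There are 4 possible values for two-bit prefix. With 5 binary strings and 4 categories, by pigeonhole: ceiling(5/4).

Final answer: 2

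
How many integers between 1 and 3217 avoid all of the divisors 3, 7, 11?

|div by 3|=1072, |div by 7|=459, |div by 11|=292.
|div by 3&7|=153, |div by 3&11|=97, |div by 7&11|=41, |div by all|=13.
By inclusion-exclusion, divisible by at least one: 1072+459+292-153-97-41+13 = 1545.
Not divisible by any: 3217 - 1545.

Final answer: 1672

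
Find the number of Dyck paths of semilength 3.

Total monotonic paths to (3,3): C(6,3) = 20.
By the reflection principle, paths that go above the diagonal number C(6,4) = 15.
Valid Dyck paths: 20 - 15.
(These counts are the Catalan numbers.)

Final answer: C_{3} = 5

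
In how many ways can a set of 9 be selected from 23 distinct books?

C(23,9) = 23!/(9! x 14!).

Final answer: \binom{23}{9} = 817190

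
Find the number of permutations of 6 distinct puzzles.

The number of ways to arrange 6 distinct objects is 6!.

Final answer: 6! = 720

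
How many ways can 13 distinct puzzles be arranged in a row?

The number of ways to arrange 13 distinct objects is 13!.

Final answer: 13! = 6227020800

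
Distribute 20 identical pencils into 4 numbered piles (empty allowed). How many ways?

Stars and bars: C(n+k-1, k-1) = C(23,3).

Final answer: C(23,3) = 1771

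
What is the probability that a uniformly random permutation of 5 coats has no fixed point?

Use the recurrence D(n) = (n-1)(D(n-1) + D(n-2)) with D(0)=1, D(1)=0.
Building up: D(2)=1, D(3)=2, D(4)=9, D(5)=44.
Total arrangements: 5! = 120.
Probability = D(5)/5! = 11/30.

Final answer: D(5)/5! = 44/120 = 0.366667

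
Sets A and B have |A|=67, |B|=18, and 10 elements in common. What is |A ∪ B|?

|A union B| = |A| + |B| - |A intersect B| = 67 + 18 - 10.

Final answer: 75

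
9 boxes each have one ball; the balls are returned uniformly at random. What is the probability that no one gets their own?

Derangements satisfy D(n) = (n-1)(D(n-1) + D(n-2)), starting from D(0)=1, D(1)=0.
Building up: D(2)=1, D(3)=2, D(4)=9, D(5)=44, D(6)=265, D(7)=1854, D(8)=14833, D(9)=133496.
Total arrangements: 9! = 362880.
Probability = D(9)/9! = 16687/45360.

Final answer: D(9)/9! = 133496/362880 = 0.367879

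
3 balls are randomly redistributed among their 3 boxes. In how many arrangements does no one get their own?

Derangements satisfy D(n) = (n-1)(D(n-1) + D(n-2)), starting from D(0)=1, D(1)=0.
D(2) = 1 x (0 + 1) = 1
D(3) = 2 x (D(2) + D(1)) = 2 x (1 + 0)

Final answer: D(3) = 2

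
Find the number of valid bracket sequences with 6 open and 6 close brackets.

This is a standard Catalan-number count: the answer is C_n. Here n = 6 (pairs).
C_n = (2n)!/(n!(n+1)!), so C_{6} = 12!/(6! x 7!) = C(12,6)/7 = 924/7.

Final answer: C_{6} = 132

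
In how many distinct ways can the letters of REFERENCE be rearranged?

Letters (C:1, E:4, F:1, N:1, R:2). Total letters: 9.
Permutations = 9!/(4! x 2!).

Final answer: 7560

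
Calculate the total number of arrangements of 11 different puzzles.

The number of ways to arrange 11 distinct objects is 11!.

Final answer: 11! = 39916800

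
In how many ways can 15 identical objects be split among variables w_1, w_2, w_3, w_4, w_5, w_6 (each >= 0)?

Stars and bars with 15 stars and 5 bars:
C(15+6-1, 6-1) = C(20,5).

Final answer: C(20,5) = 15504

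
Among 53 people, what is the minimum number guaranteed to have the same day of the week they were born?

There are 7 possible values for day of the week they were born. With 53 people and 7 categories, by pigeonhole: ceiling(53/7).

Final answer: 8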